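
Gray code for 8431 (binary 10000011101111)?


Binary: 10000011101111
Gray code: G = B XOR (B >> 1)
B >> 1 = 01000001110111
10000011101111 XOR 01000001110111:
  1 XOR 0 = 1
  0 XOR 1 = 1
  0 XOR 0 = 0
  0 XOR 0 = 0
  0 XOR 0 = 0
  0 XOR 0 = 0
  1 XOR 0 = 1
  1 XOR 1 = 0
  1 XOR 1 = 0
  0 XOR 1 = 1
  1 XOR 0 = 1
  1 XOR 1 = 0
  1 XOR 1 = 0
  1 XOR 1 = 0
= 11000010011000


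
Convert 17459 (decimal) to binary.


Divide by 2 repeatedly:
17459 ÷ 2 = 8729 remainder 1
8729 ÷ 2 = 4364 remainder 1
4364 ÷ 2 = 2182 remainder 0
2182 ÷ 2 = 1091 remainder 0
1091 ÷ 2 = 545 remainder 1
545 ÷ 2 = 272 remainder 1
272 ÷ 2 = 136 remainder 0
136 ÷ 2 = 68 remainder 0
68 ÷ 2 = 34 remainder 0
34 ÷ 2 = 17 remainder 0
17 ÷ 2 = 8 remainder 1
8 ÷ 2 = 4 remainder 0
4 ÷ 2 = 2 remainder 0
2 ÷ 2 = 1 remainder 0
1 ÷ 2 = 0 remainder 1
Reading remainders bottom-up:
= 100010000110011


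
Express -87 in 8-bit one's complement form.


Original: 01010111
Invert all bits:
  bit 0: 0 → 1
  bit 1: 1 → 0
  bit 2: 0 → 1
  bit 3: 1 → 0
  bit 4: 0 → 1
  bit 5: 1 → 0
  bit 6: 1 → 0
  bit 7: 1 → 0
= 10101000


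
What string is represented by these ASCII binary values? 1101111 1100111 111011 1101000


Codes (binary): 1101111 1100111 111011 1101000
Per-code ASCII lookup:
  1101111 = 111  (range 97-122: lowercase, 111 - 97 = 14) → 'o'
  1100111 = 103  (range 97-122: lowercase, 103 - 97 = 6) → 'g'
  111011 = 59  (special character) → ';'
  1101000 = 104  (range 97-122: lowercase, 104 - 97 = 7) → 'h'
= 'og;h'


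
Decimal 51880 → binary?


Divide by 2 repeatedly:
51880 ÷ 2 = 25940 remainder 0
25940 ÷ 2 = 12970 remainder 0
12970 ÷ 2 = 6485 remainder 0
6485 ÷ 2 = 3242 remainder 1
3242 ÷ 2 = 1621 remainder 0
1621 ÷ 2 = 810 remainder 1
810 ÷ 2 = 405 remainder 0
405 ÷ 2 = 202 remainder 1
202 ÷ 2 = 101 remainder 0
101 ÷ 2 = 50 remainder 1
50 ÷ 2 = 25 remainder 0
25 ÷ 2 = 12 remainder 1
12 ÷ 2 = 6 remainder 0
6 ÷ 2 = 3 remainder 0
3 ÷ 2 = 1 remainder 1
1 ÷ 2 = 0 remainder 1
Reading remainders bottom-up:
= 1100101010101000


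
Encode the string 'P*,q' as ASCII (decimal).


String: 'P*,q'  (4 characters)
Per-character ASCII lookup:
  'P': uppercase starts at 65: 'P' = 65 + 15 = 80
  '*': special character: '*' = 42
  ',': special character: ',' = 44
  'q': lowercase starts at 97: 'q' = 97 + 16 = 113
= 80 42 44 113


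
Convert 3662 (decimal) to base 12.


Divide by 12 repeatedly:
3662 ÷ 12 = 305 remainder 2
305 ÷ 12 = 25 remainder 5
25 ÷ 12 = 2 remainder 1
2 ÷ 12 = 0 remainder 2
Reading remainders bottom-up:
= 2152


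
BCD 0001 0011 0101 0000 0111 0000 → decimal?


Each 4-bit group → digit:
  0001 → 1
  0011 → 3
  0101 → 5
  0000 → 0
  0111 → 7
  0000 → 0
= 135070


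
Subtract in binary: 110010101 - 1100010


Align and subtract column by column (LSB to MSB, borrowing when needed):
  110010101
- 001100010
  ---------
  col 0: (1 - 0 borrow-in) - 0 → 1 - 0 = 1, borrow out 0
  col 1: (0 - 0 borrow-in) - 1 → borrow from next column: (0+2) - 1 = 1, borrow out 1
  col 2: (1 - 1 borrow-in) - 0 → 0 - 0 = 0, borrow out 0
  col 3: (0 - 0 borrow-in) - 0 → 0 - 0 = 0, borrow out 0
  col 4: (1 - 0 borrow-in) - 0 → 1 - 0 = 1, borrow out 0
  col 5: (0 - 0 borrow-in) - 1 → borrow from next column: (0+2) - 1 = 1, borrow out 1
  col 6: (0 - 1 borrow-in) - 1 → borrow from next column: (-1+2) - 1 = 0, borrow out 1
  col 7: (1 - 1 borrow-in) - 0 → 0 - 0 = 0, borrow out 0
  col 8: (1 - 0 borrow-in) - 0 → 1 - 0 = 1, borrow out 0
Reading bits MSB→LSB: 100110011
Strip leading zeros: 100110011
= 100110011


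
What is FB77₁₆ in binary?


Each hex digit → 4 binary bits:
  F = 1111
  B = 1011
  7 = 0111
  7 = 0111
Concatenate: 1111 1011 0111 0111
= 1111101101110111


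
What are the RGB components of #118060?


Hex: #118060
R = 11₁₆ = 17
G = 80₁₆ = 128
B = 60₁₆ = 96
= RGB(17, 128, 96)


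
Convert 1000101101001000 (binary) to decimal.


Positional values:
Bit 3: 1 × 2^3 = 8
Bit 6: 1 × 2^6 = 64
Bit 8: 1 × 2^8 = 256
Bit 9: 1 × 2^9 = 512
Bit 11: 1 × 2^11 = 2048
Bit 15: 1 × 2^15 = 32768
Sum = 8 + 64 + 256 + 512 + 2048 + 32768
= 35656


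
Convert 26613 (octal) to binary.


Each octal digit → 3 binary bits:
  2 = 010
  6 = 110
  6 = 110
  1 = 001
  3 = 011
Concatenate: 010 110 110 001 011
= 010110110001011


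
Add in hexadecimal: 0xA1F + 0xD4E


Align and add column by column (LSB to MSB, each column mod 16 with carry):
  0A1F
+ 0D4E
  ----
  col 0: F(15) + E(14) + 0 (carry in) = 29 → D(13), carry out 1
  col 1: 1(1) + 4(4) + 1 (carry in) = 6 → 6(6), carry out 0
  col 2: A(10) + D(13) + 0 (carry in) = 23 → 7(7), carry out 1
  col 3: 0(0) + 0(0) + 1 (carry in) = 1 → 1(1), carry out 0
Reading digits MSB→LSB: 176D
Strip leading zeros: 176D
= 0x176D


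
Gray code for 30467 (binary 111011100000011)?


Binary: 111011100000011
Gray code: G = B XOR (B >> 1)
B >> 1 = 011101110000001
111011100000011 XOR 011101110000001:
  1 XOR 0 = 1
  1 XOR 1 = 0
  1 XOR 1 = 0
  0 XOR 1 = 1
  1 XOR 0 = 1
  1 XOR 1 = 0
  1 XOR 1 = 0
  0 XOR 1 = 1
  0 XOR 0 = 0
  0 XOR 0 = 0
  0 XOR 0 = 0
  0 XOR 0 = 0
  0 XOR 0 = 0
  1 XOR 0 = 1
  1 XOR 1 = 0
= 100110010000010


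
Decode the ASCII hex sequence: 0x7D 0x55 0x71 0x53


Codes (hex): 0x7D 0x55 0x71 0x53
Per-code ASCII lookup:
  0x7D = 125  (special character) → '}'
  0x55 = 85  (range 65-90: uppercase, 85 - 65 = 20) → 'U'
  0x71 = 113  (range 97-122: lowercase, 113 - 97 = 16) → 'q'
  0x53 = 83  (range 65-90: uppercase, 83 - 65 = 18) → 'S'
= '}UqS'


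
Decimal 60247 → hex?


Divide by 16 repeatedly:
60247 ÷ 16 = 3765 remainder 7 (7)
3765 ÷ 16 = 235 remainder 5 (5)
235 ÷ 16 = 14 remainder 11 (B)
14 ÷ 16 = 0 remainder 14 (E)
Reading remainders bottom-up:
= 0xEB57


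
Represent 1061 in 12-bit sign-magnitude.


Sign bit: 0 (positive)
Magnitude: 1061 = 10000100101
= 010000100101


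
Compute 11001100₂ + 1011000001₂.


Align and add column by column (LSB to MSB, carry propagating):
  00011001100
+ 01011000001
  -----------
  col 0: 0 + 1 + 0 (carry in) = 1 → bit 1, carry out 0
  col 1: 0 + 0 + 0 (carry in) = 0 → bit 0, carry out 0
  col 2: 1 + 0 + 0 (carry in) = 1 → bit 1, carry out 0
  col 3: 1 + 0 + 0 (carry in) = 1 → bit 1, carry out 0
  col 4: 0 + 0 + 0 (carry in) = 0 → bit 0, carry out 0
  col 5: 0 + 0 + 0 (carry in) = 0 → bit 0, carry out 0
  col 6: 1 + 1 + 0 (carry in) = 2 → bit 0, carry out 1
  col 7: 1 + 1 + 1 (carry in) = 3 → bit 1, carry out 1
  col 8: 0 + 0 + 1 (carry in) = 1 → bit 1, carry out 0
  col 9: 0 + 1 + 0 (carry in) = 1 → bit 1, carry out 0
  col 10: 0 + 0 + 0 (carry in) = 0 → bit 0, carry out 0
Reading bits MSB→LSB: 01110001101
Strip leading zeros: 1110001101
= 1110001101


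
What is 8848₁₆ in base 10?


Positional values:
Position 0: 8 × 16^0 = 8 × 1 = 8
Position 1: 4 × 16^1 = 4 × 16 = 64
Position 2: 8 × 16^2 = 8 × 256 = 2048
Position 3: 8 × 16^3 = 8 × 4096 = 32768
Sum = 8 + 64 + 2048 + 32768
= 34888


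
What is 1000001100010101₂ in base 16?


Group into 4-bit nibbles: 1000001100010101
  1000 = 8
  0011 = 3
  0001 = 1
  0101 = 5
= 0x8315


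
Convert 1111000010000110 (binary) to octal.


Group into 3-bit groups: 001111000010000110
  001 = 1
  111 = 7
  000 = 0
  010 = 2
  000 = 0
  110 = 6
= 0o170206


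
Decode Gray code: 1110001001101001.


Gray code: 1110001001101001
MSB stays the same: 1
Each subsequent bit = prev_binary XOR current_gray:
  B[1] = 1 XOR 1 = 0
  B[2] = 0 XOR 1 = 1
  B[3] = 1 XOR 0 = 1
  B[4] = 1 XOR 0 = 1
  B[5] = 1 XOR 0 = 1
  B[6] = 1 XOR 1 = 0
  B[7] = 0 XOR 0 = 0
  B[8] = 0 XOR 0 = 0
  B[9] = 0 XOR 1 = 1
  B[10] = 1 XOR 1 = 0
  B[11] = 0 XOR 0 = 0
  B[12] = 0 XOR 1 = 1
  B[13] = 1 XOR 0 = 1
  B[14] = 1 XOR 0 = 1
  B[15] = 1 XOR 1 = 0
= 1011110001001110 (48206 decimal)


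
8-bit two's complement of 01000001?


Original: 01000001
Step 1 - Invert all bits: 10111110
Step 2 - Add 1: 10111110 + 1
= 10111111 (represents -65)


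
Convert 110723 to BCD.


Each digit → 4-bit binary:
  1 → 0001
  1 → 0001
  0 → 0000
  7 → 0111
  2 → 0010
  3 → 0011
= 0001 0001 0000 0111 0010 0011


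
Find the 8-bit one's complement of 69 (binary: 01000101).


Original: 01000101
Invert all bits:
  bit 0: 0 → 1
  bit 1: 1 → 0
  bit 2: 0 → 1
  bit 3: 0 → 1
  bit 4: 0 → 1
  bit 5: 1 → 0
  bit 6: 0 → 1
  bit 7: 1 → 0
= 10111010


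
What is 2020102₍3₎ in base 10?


Positional values (base 3):
  2 × 3^0 = 2 × 1 = 2
  0 × 3^1 = 0 × 3 = 0
  1 × 3^2 = 1 × 9 = 9
  0 × 3^3 = 0 × 27 = 0
  2 × 3^4 = 2 × 81 = 162
  0 × 3^5 = 0 × 243 = 0
  2 × 3^6 = 2 × 729 = 1458
Sum = 2 + 0 + 9 + 0 + 162 + 0 + 1458
= 1631


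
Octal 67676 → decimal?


Positional values:
Position 0: 6 × 8^0 = 6
Position 1: 7 × 8^1 = 56
Position 2: 6 × 8^2 = 384
Position 3: 7 × 8^3 = 3584
Position 4: 6 × 8^4 = 24576
Sum = 6 + 56 + 384 + 3584 + 24576
= 28606


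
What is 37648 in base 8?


Divide by 8 repeatedly:
37648 ÷ 8 = 4706 remainder 0
4706 ÷ 8 = 588 remainder 2
588 ÷ 8 = 73 remainder 4
73 ÷ 8 = 9 remainder 1
9 ÷ 8 = 1 remainder 1
1 ÷ 8 = 0 remainder 1
Reading remainders bottom-up:
= 0o111420


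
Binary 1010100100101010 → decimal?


Positional values:
Bit 1: 1 × 2^1 = 2
Bit 3: 1 × 2^3 = 8
Bit 5: 1 × 2^5 = 32
Bit 8: 1 × 2^8 = 256
Bit 11: 1 × 2^11 = 2048
Bit 13: 1 × 2^13 = 8192
Bit 15: 1 × 2^15 = 32768
Sum = 2 + 8 + 32 + 256 + 2048 + 8192 + 32768
= 43306


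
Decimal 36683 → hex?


Divide by 16 repeatedly:
36683 ÷ 16 = 2292 remainder 11 (B)
2292 ÷ 16 = 143 remainder 4 (4)
143 ÷ 16 = 8 remainder 15 (F)
8 ÷ 16 = 0 remainder 8 (8)
Reading remainders bottom-up:
= 0x8F4B


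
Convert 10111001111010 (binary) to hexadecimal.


Group into 4-bit nibbles: 0010111001111010
  0010 = 2
  1110 = E
  0111 = 7
  1010 = A
= 0x2E7A


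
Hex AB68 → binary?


Each hex digit → 4 binary bits:
  A = 1010
  B = 1011
  6 = 0110
  8 = 1000
Concatenate: 1010 1011 0110 1000
= 1010101101101000


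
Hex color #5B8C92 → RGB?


Hex: #5B8C92
R = 5B₁₆ = 91
G = 8C₁₆ = 140
B = 92₁₆ = 146
= RGB(91, 140, 146)


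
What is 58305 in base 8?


Divide by 8 repeatedly:
58305 ÷ 8 = 7288 remainder 1
7288 ÷ 8 = 911 remainder 0
911 ÷ 8 = 113 remainder 7
113 ÷ 8 = 14 remainder 1
14 ÷ 8 = 1 remainder 6
1 ÷ 8 = 0 remainder 1
Reading remainders bottom-up:
= 0o161701


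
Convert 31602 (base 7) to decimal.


Positional values (base 7):
  2 × 7^0 = 2 × 1 = 2
  0 × 7^1 = 0 × 7 = 0
  6 × 7^2 = 6 × 49 = 294
  1 × 7^3 = 1 × 343 = 343
  3 × 7^4 = 3 × 2401 = 7203
Sum = 2 + 0 + 294 + 343 + 7203
= 7842


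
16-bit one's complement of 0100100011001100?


Original: 0100100011001100
Invert all bits:
  bit 0: 0 → 1
  bit 1: 1 → 0
  bit 2: 0 → 1
  bit 3: 0 → 1
  bit 4: 1 → 0
  bit 5: 0 → 1
  bit 6: 0 → 1
  bit 7: 0 → 1
  bit 8: 1 → 0
  bit 9: 1 → 0
  bit 10: 0 → 1
  bit 11: 0 → 1
  bit 12: 1 → 0
  bit 13: 1 → 0
  bit 14: 0 → 1
  bit 15: 0 → 1
= 1011011100110011


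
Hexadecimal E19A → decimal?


Positional values:
Position 0: A × 16^0 = 10 × 1 = 10
Position 1: 9 × 16^1 = 9 × 16 = 144
Position 2: 1 × 16^2 = 1 × 256 = 256
Position 3: E × 16^3 = 14 × 4096 = 57344
Sum = 10 + 144 + 256 + 57344
= 57754


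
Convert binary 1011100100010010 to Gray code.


Binary: 1011100100010010
Gray code: G = B XOR (B >> 1)
B >> 1 = 0101110010001001
1011100100010010 XOR 0101110010001001:
  1 XOR 0 = 1
  0 XOR 1 = 1
  1 XOR 0 = 1
  1 XOR 1 = 0
  1 XOR 1 = 0
  0 XOR 1 = 1
  0 XOR 0 = 0
  1 XOR 0 = 1
  0 XOR 1 = 1
  0 XOR 0 = 0
  0 XOR 0 = 0
  1 XOR 0 = 1
  0 XOR 1 = 1
  0 XOR 0 = 0
  1 XOR 0 = 1
  0 XOR 1 = 1
= 1110010110011011


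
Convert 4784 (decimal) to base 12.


Divide by 12 repeatedly:
4784 ÷ 12 = 398 remainder 8
398 ÷ 12 = 33 remainder 2
33 ÷ 12 = 2 remainder 9
2 ÷ 12 = 0 remainder 2
Reading remainders bottom-up:
= 2928


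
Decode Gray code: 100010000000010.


Gray code: 100010000000010
MSB stays the same: 1
Each subsequent bit = prev_binary XOR current_gray:
  B[1] = 1 XOR 0 = 1
  B[2] = 1 XOR 0 = 1
  B[3] = 1 XOR 0 = 1
  B[4] = 1 XOR 1 = 0
  B[5] = 0 XOR 0 = 0
  B[6] = 0 XOR 0 = 0
  B[7] = 0 XOR 0 = 0
  B[8] = 0 XOR 0 = 0
  B[9] = 0 XOR 0 = 0
  B[10] = 0 XOR 0 = 0
  B[11] = 0 XOR 0 = 0
  B[12] = 0 XOR 0 = 0
  B[13] = 0 XOR 1 = 1
  B[14] = 1 XOR 0 = 1
= 111100000000011 (30723 decimal)


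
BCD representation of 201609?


Each digit → 4-bit binary:
  2 → 0010
  0 → 0000
  1 → 0001
  6 → 0110
  0 → 0000
  9 → 1001
= 0010 0000 0001 0110 0000 1001


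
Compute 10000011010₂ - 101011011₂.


Align and subtract column by column (LSB to MSB, borrowing when needed):
  10000011010
- 00101011011
  -----------
  col 0: (0 - 0 borrow-in) - 1 → borrow from next column: (0+2) - 1 = 1, borrow out 1
  col 1: (1 - 1 borrow-in) - 1 → borrow from next column: (0+2) - 1 = 1, borrow out 1
  col 2: (0 - 1 borrow-in) - 0 → borrow from next column: (-1+2) - 0 = 1, borrow out 1
  col 3: (1 - 1 borrow-in) - 1 → borrow from next column: (0+2) - 1 = 1, borrow out 1
  col 4: (1 - 1 borrow-in) - 1 → borrow from next column: (0+2) - 1 = 1, borrow out 1
  col 5: (0 - 1 borrow-in) - 0 → borrow from next column: (-1+2) - 0 = 1, borrow out 1
  col 6: (0 - 1 borrow-in) - 1 → borrow from next column: (-1+2) - 1 = 0, borrow out 1
  col 7: (0 - 1 borrow-in) - 0 → borrow from next column: (-1+2) - 0 = 1, borrow out 1
  col 8: (0 - 1 borrow-in) - 1 → borrow from next column: (-1+2) - 1 = 0, borrow out 1
  col 9: (0 - 1 borrow-in) - 0 → borrow from next column: (-1+2) - 0 = 1, borrow out 1
  col 10: (1 - 1 borrow-in) - 0 → 0 - 0 = 0, borrow out 0
Reading bits MSB→LSB: 01010111111
Strip leading zeros: 1010111111
= 1010111111


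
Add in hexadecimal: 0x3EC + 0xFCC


Align and add column by column (LSB to MSB, each column mod 16 with carry):
  03EC
+ 0FCC
  ----
  col 0: C(12) + C(12) + 0 (carry in) = 24 → 8(8), carry out 1
  col 1: E(14) + C(12) + 1 (carry in) = 27 → B(11), carry out 1
  col 2: 3(3) + F(15) + 1 (carry in) = 19 → 3(3), carry out 1
  col 3: 0(0) + 0(0) + 1 (carry in) = 1 → 1(1), carry out 0
Reading digits MSB→LSB: 13B8
Strip leading zeros: 13B8
= 0x13B8


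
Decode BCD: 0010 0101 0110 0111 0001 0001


Each 4-bit group → digit:
  0010 → 2
  0101 → 5
  0110 → 6
  0111 → 7
  0001 → 1
  0001 → 1
= 256711


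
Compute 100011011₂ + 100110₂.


Align and add column by column (LSB to MSB, carry propagating):
  0100011011
+ 0000100110
  ----------
  col 0: 1 + 0 + 0 (carry in) = 1 → bit 1, carry out 0
  col 1: 1 + 1 + 0 (carry in) = 2 → bit 0, carry out 1
  col 2: 0 + 1 + 1 (carry in) = 2 → bit 0, carry out 1
  col 3: 1 + 0 + 1 (carry in) = 2 → bit 0, carry out 1
  col 4: 1 + 0 + 1 (carry in) = 2 → bit 0, carry out 1
  col 5: 0 + 1 + 1 (carry in) = 2 → bit 0, carry out 1
  col 6: 0 + 0 + 1 (carry in) = 1 → bit 1, carry out 0
  col 7: 0 + 0 + 0 (carry in) = 0 → bit 0, carry out 0
  col 8: 1 + 0 + 0 (carry in) = 1 → bit 1, carry out 0
  col 9: 0 + 0 + 0 (carry in) = 0 → bit 0, carry out 0
Reading bits MSB→LSB: 0101000001
Strip leading zeros: 101000001
= 101000001


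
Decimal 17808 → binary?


Divide by 2 repeatedly:
17808 ÷ 2 = 8904 remainder 0
8904 ÷ 2 = 4452 remainder 0
4452 ÷ 2 = 2226 remainder 0
2226 ÷ 2 = 1113 remainder 0
1113 ÷ 2 = 556 remainder 1
556 ÷ 2 = 278 remainder 0
278 ÷ 2 = 139 remainder 0
139 ÷ 2 = 69 remainder 1
69 ÷ 2 = 34 remainder 1
34 ÷ 2 = 17 remainder 0
17 ÷ 2 = 8 remainder 1
8 ÷ 2 = 4 remainder 0
4 ÷ 2 = 2 remainder 0
2 ÷ 2 = 1 remainder 0
1 ÷ 2 = 0 remainder 1
Reading remainders bottom-up:
= 100010110010000


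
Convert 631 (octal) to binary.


Each octal digit → 3 binary bits:
  6 = 110
  3 = 011
  1 = 001
Concatenate: 110 011 001
= 110011001


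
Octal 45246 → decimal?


Positional values:
Position 0: 6 × 8^0 = 6
Position 1: 4 × 8^1 = 32
Position 2: 2 × 8^2 = 128
Position 3: 5 × 8^3 = 2560
Position 4: 4 × 8^4 = 16384
Sum = 6 + 32 + 128 + 2560 + 16384
= 19110


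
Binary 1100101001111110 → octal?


Group into 3-bit groups: 001100101001111110
  001 = 1
  100 = 4
  101 = 5
  001 = 1
  111 = 7
  110 = 6
= 0o145176


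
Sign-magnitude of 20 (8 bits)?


Sign bit: 0 (positive)
Magnitude: 20 = 0010100
= 00010100


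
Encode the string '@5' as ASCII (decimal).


String: '@5'  (2 characters)
Per-character ASCII lookup:
  '@': special character: '@' = 64
  '5': digits start at 48: '5' = 48 + 5 = 53
= 64 53


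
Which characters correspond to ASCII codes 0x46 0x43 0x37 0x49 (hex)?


Codes (hex): 0x46 0x43 0x37 0x49
Per-code ASCII lookup:
  0x46 = 70  (range 65-90: uppercase, 70 - 65 = 5) → 'F'
  0x43 = 67  (range 65-90: uppercase, 67 - 65 = 2) → 'C'
  0x37 = 55  (range 48-57: digits, 55 - 48 = 7) → '7'
  0x49 = 73  (range 65-90: uppercase, 73 - 65 = 8) → 'I'
= 'FC7I'


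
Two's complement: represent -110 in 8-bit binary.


Original: 01101110
Step 1 - Invert all bits: 10010001
Step 2 - Add 1: 10010001 + 1
= 10010010 (represents -110)


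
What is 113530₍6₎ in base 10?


Positional values (base 6):
  0 × 6^0 = 0 × 1 = 0
  3 × 6^1 = 3 × 6 = 18
  5 × 6^2 = 5 × 36 = 180
  3 × 6^3 = 3 × 216 = 648
  1 × 6^4 = 1 × 1296 = 1296
  1 × 6^5 = 1 × 7776 = 7776
Sum = 0 + 18 + 180 + 648 + 1296 + 7776
= 9918


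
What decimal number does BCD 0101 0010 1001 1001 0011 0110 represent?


Each 4-bit group → digit:
  0101 → 5
  0010 → 2
  1001 → 9
  1001 → 9
  0011 → 3
  0110 → 6
= 529936


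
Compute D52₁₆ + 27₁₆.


Align and add column by column (LSB to MSB, each column mod 16 with carry):
  0D52
+ 0027
  ----
  col 0: 2(2) + 7(7) + 0 (carry in) = 9 → 9(9), carry out 0
  col 1: 5(5) + 2(2) + 0 (carry in) = 7 → 7(7), carry out 0
  col 2: D(13) + 0(0) + 0 (carry in) = 13 → D(13), carry out 0
  col 3: 0(0) + 0(0) + 0 (carry in) = 0 → 0(0), carry out 0
Reading digits MSB→LSB: 0D79
Strip leading zeros: D79
= 0xD79


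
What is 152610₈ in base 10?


Positional values:
Position 0: 0 × 8^0 = 0
Position 1: 1 × 8^1 = 8
Position 2: 6 × 8^2 = 384
Position 3: 2 × 8^3 = 1024
Position 4: 5 × 8^4 = 20480
Position 5: 1 × 8^5 = 32768
Sum = 0 + 8 + 384 + 1024 + 20480 + 32768
= 54664


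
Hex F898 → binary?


Each hex digit → 4 binary bits:
  F = 1111
  8 = 1000
  9 = 1001
  8 = 1000
Concatenate: 1111 1000 1001 1000
= 1111100010011000


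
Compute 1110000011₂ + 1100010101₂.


Align and add column by column (LSB to MSB, carry propagating):
  01110000011
+ 01100010101
  -----------
  col 0: 1 + 1 + 0 (carry in) = 2 → bit 0, carry out 1
  col 1: 1 + 0 + 1 (carry in) = 2 → bit 0, carry out 1
  col 2: 0 + 1 + 1 (carry in) = 2 → bit 0, carry out 1
  col 3: 0 + 0 + 1 (carry in) = 1 → bit 1, carry out 0
  col 4: 0 + 1 + 0 (carry in) = 1 → bit 1, carry out 0
  col 5: 0 + 0 + 0 (carry in) = 0 → bit 0, carry out 0
  col 6: 0 + 0 + 0 (carry in) = 0 → bit 0, carry out 0
  col 7: 1 + 0 + 0 (carry in) = 1 → bit 1, carry out 0
  col 8: 1 + 1 + 0 (carry in) = 2 → bit 0, carry out 1
  col 9: 1 + 1 + 1 (carry in) = 3 → bit 1, carry out 1
  col 10: 0 + 0 + 1 (carry in) = 1 → bit 1, carry out 0
Reading bits MSB→LSB: 11010011000
Strip leading zeros: 11010011000
= 11010011000


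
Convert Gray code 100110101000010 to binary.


Gray code: 100110101000010
MSB stays the same: 1
Each subsequent bit = prev_binary XOR current_gray:
  B[1] = 1 XOR 0 = 1
  B[2] = 1 XOR 0 = 1
  B[3] = 1 XOR 1 = 0
  B[4] = 0 XOR 1 = 1
  B[5] = 1 XOR 0 = 1
  B[6] = 1 XOR 1 = 0
  B[7] = 0 XOR 0 = 0
  B[8] = 0 XOR 1 = 1
  B[9] = 1 XOR 0 = 1
  B[10] = 1 XOR 0 = 1
  B[11] = 1 XOR 0 = 1
  B[12] = 1 XOR 0 = 1
  B[13] = 1 XOR 1 = 0
  B[14] = 0 XOR 0 = 0
= 111011001111100 (30332 decimal)


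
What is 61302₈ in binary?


Each octal digit → 3 binary bits:
  6 = 110
  1 = 001
  3 = 011
  0 = 000
  2 = 010
Concatenate: 110 001 011 000 010
= 110001011000010


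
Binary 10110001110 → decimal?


Positional values:
Bit 1: 1 × 2^1 = 2
Bit 2: 1 × 2^2 = 4
Bit 3: 1 × 2^3 = 8
Bit 7: 1 × 2^7 = 128
Bit 8: 1 × 2^8 = 256
Bit 10: 1 × 2^10 = 1024
Sum = 2 + 4 + 8 + 128 + 256 + 1024
= 1422


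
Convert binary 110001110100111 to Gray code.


Binary: 110001110100111
Gray code: G = B XOR (B >> 1)
B >> 1 = 011000111010011
110001110100111 XOR 011000111010011:
  1 XOR 0 = 1
  1 XOR 1 = 0
  0 XOR 1 = 1
  0 XOR 0 = 0
  0 XOR 0 = 0
  1 XOR 0 = 1
  1 XOR 1 = 0
  1 XOR 1 = 0
  0 XOR 1 = 1
  1 XOR 0 = 1
  0 XOR 1 = 1
  0 XOR 0 = 0
  1 XOR 0 = 1
  1 XOR 1 = 0
  1 XOR 1 = 0
= 101001001110100


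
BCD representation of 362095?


Each digit → 4-bit binary:
  3 → 0011
  6 → 0110
  2 → 0010
  0 → 0000
  9 → 1001
  5 → 0101
= 0011 0110 0010 0000 1001 0101


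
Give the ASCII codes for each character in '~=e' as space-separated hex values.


String: '~=e'  (3 characters)
Per-character ASCII lookup:
  '~': special character: '~' = 126 → 0x7E
  '=': special character: '=' = 61 → 0x3D
  'e': lowercase starts at 97: 'e' = 97 + 4 = 101 → 0x65
= 0x7E 0x3D 0x65


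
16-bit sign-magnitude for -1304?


Sign bit: 1 (negative)
Magnitude: 1304 = 000010100011000
= 1000010100011000


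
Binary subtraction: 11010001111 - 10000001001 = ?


Align and subtract column by column (LSB to MSB, borrowing when needed):
  11010001111
- 10000001001
  -----------
  col 0: (1 - 0 borrow-in) - 1 → 1 - 1 = 0, borrow out 0
  col 1: (1 - 0 borrow-in) - 0 → 1 - 0 = 1, borrow out 0
  col 2: (1 - 0 borrow-in) - 0 → 1 - 0 = 1, borrow out 0
  col 3: (1 - 0 borrow-in) - 1 → 1 - 1 = 0, borrow out 0
  col 4: (0 - 0 borrow-in) - 0 → 0 - 0 = 0, borrow out 0
  col 5: (0 - 0 borrow-in) - 0 → 0 - 0 = 0, borrow out 0
  col 6: (0 - 0 borrow-in) - 0 → 0 - 0 = 0, borrow out 0
  col 7: (1 - 0 borrow-in) - 0 → 1 - 0 = 1, borrow out 0
  col 8: (0 - 0 borrow-in) - 0 → 0 - 0 = 0, borrow out 0
  col 9: (1 - 0 borrow-in) - 0 → 1 - 0 = 1, borrow out 0
  col 10: (1 - 0 borrow-in) - 1 → 1 - 1 = 0, borrow out 0
Reading bits MSB→LSB: 01010000110
Strip leading zeros: 1010000110
= 1010000110


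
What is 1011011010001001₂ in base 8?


Group into 3-bit groups: 001011011010001001
  001 = 1
  011 = 3
  011 = 3
  010 = 2
  001 = 1
  001 = 1
= 0o133211


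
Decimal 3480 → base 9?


Divide by 9 repeatedly:
3480 ÷ 9 = 386 remainder 6
386 ÷ 9 = 42 remainder 8
42 ÷ 9 = 4 remainder 6
4 ÷ 9 = 0 remainder 4
Reading remainders bottom-up:
= 4686


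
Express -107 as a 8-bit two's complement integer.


Original: 01101011
Step 1 - Invert all bits: 10010100
Step 2 - Add 1: 10010100 + 1
= 10010101 (represents -107)


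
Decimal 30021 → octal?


Divide by 8 repeatedly:
30021 ÷ 8 = 3752 remainder 5
3752 ÷ 8 = 469 remainder 0
469 ÷ 8 = 58 remainder 5
58 ÷ 8 = 7 remainder 2
7 ÷ 8 = 0 remainder 7
Reading remainders bottom-up:
= 0o72505


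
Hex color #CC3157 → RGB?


Hex: #CC3157
R = CC₁₆ = 204
G = 31₁₆ = 49
B = 57₁₆ = 87
= RGB(204, 49, 87)


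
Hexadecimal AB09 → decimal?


Positional values:
Position 0: 9 × 16^0 = 9 × 1 = 9
Position 1: 0 × 16^1 = 0 × 16 = 0
Position 2: B × 16^2 = 11 × 256 = 2816
Position 3: A × 16^3 = 10 × 4096 = 40960
Sum = 9 + 0 + 2816 + 40960
= 43785


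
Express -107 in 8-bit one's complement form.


Original: 01101011
Invert all bits:
  bit 0: 0 → 1
  bit 1: 1 → 0
  bit 2: 1 → 0
  bit 3: 0 → 1
  bit 4: 1 → 0
  bit 5: 0 → 1
  bit 6: 1 → 0
  bit 7: 1 → 0
= 10010100


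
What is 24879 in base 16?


Divide by 16 repeatedly:
24879 ÷ 16 = 1554 remainder 15 (F)
1554 ÷ 16 = 97 remainder 2 (2)
97 ÷ 16 = 6 remainder 1 (1)
6 ÷ 16 = 0 remainder 6 (6)
Reading remainders bottom-up:
= 0x612F


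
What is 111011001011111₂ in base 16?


Group into 4-bit nibbles: 0111011001011111
  0111 = 7
  0110 = 6
  0101 = 5
  1111 = F
= 0x765F


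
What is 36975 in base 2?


Divide by 2 repeatedly:
36975 ÷ 2 = 18487 remainder 1
18487 ÷ 2 = 9243 remainder 1
9243 ÷ 2 = 4621 remainder 1
4621 ÷ 2 = 2310 remainder 1
2310 ÷ 2 = 1155 remainder 0
1155 ÷ 2 = 577 remainder 1
577 ÷ 2 = 288 remainder 1
288 ÷ 2 = 144 remainder 0
144 ÷ 2 = 72 remainder 0
72 ÷ 2 = 36 remainder 0
36 ÷ 2 = 18 remainder 0
18 ÷ 2 = 9 remainder 0
9 ÷ 2 = 4 remainder 1
4 ÷ 2 = 2 remainder 0
2 ÷ 2 = 1 remainder 0
1 ÷ 2 = 0 remainder 1
Reading remainders bottom-up:
= 1001000001101111


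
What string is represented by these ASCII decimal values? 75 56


Codes (decimal): 75 56
Per-code ASCII lookup:
  75  (range 65-90: uppercase, 75 - 65 = 10) → 'K'
  56  (range 48-57: digits, 56 - 48 = 8) → '8'
= 'K8'


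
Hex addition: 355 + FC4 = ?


Align and add column by column (LSB to MSB, each column mod 16 with carry):
  0355
+ 0FC4
  ----
  col 0: 5(5) + 4(4) + 0 (carry in) = 9 → 9(9), carry out 0
  col 1: 5(5) + C(12) + 0 (carry in) = 17 → 1(1), carry out 1
  col 2: 3(3) + F(15) + 1 (carry in) = 19 → 3(3), carry out 1
  col 3: 0(0) + 0(0) + 1 (carry in) = 1 → 1(1), carry out 0
Reading digits MSB→LSB: 1319
Strip leading zeros: 1319
= 0x1319


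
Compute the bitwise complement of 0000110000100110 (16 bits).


Original: 0000110000100110
Invert all bits:
  bit 0: 0 → 1
  bit 1: 0 → 1
  bit 2: 0 → 1
  bit 3: 0 → 1
  bit 4: 1 → 0
  bit 5: 1 → 0
  bit 6: 0 → 1
  bit 7: 0 → 1
  bit 8: 0 → 1
  bit 9: 0 → 1
  bit 10: 1 → 0
  bit 11: 0 → 1
  bit 12: 0 → 1
  bit 13: 1 → 0
  bit 14: 1 → 0
  bit 15: 0 → 1
= 1111001111011001


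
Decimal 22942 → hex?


Divide by 16 repeatedly:
22942 ÷ 16 = 1433 remainder 14 (E)
1433 ÷ 16 = 89 remainder 9 (9)
89 ÷ 16 = 5 remainder 9 (9)
5 ÷ 16 = 0 remainder 5 (5)
Reading remainders bottom-up:
= 0x599E


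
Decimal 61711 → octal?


Divide by 8 repeatedly:
61711 ÷ 8 = 7713 remainder 7
7713 ÷ 8 = 964 remainder 1
964 ÷ 8 = 120 remainder 4
120 ÷ 8 = 15 remainder 0
15 ÷ 8 = 1 remainder 7
1 ÷ 8 = 0 remainder 1
Reading remainders bottom-up:
= 0o170417


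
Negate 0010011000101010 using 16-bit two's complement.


Original: 0010011000101010
Step 1 - Invert all bits: 1101100111010101
Step 2 - Add 1: 1101100111010101 + 1
= 1101100111010110 (represents -9770)


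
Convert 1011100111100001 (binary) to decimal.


Positional values:
Bit 0: 1 × 2^0 = 1
Bit 5: 1 × 2^5 = 32
Bit 6: 1 × 2^6 = 64
Bit 7: 1 × 2^7 = 128
Bit 8: 1 × 2^8 = 256
Bit 11: 1 × 2^11 = 2048
Bit 12: 1 × 2^12 = 4096
Bit 13: 1 × 2^13 = 8192
Bit 15: 1 × 2^15 = 32768
Sum = 1 + 32 + 64 + 128 + 256 + 2048 + 4096 + 8192 + 32768
= 47585


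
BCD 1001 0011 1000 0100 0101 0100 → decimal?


Each 4-bit group → digit:
  1001 → 9
  0011 → 3
  1000 → 8
  0100 → 4
  0101 → 5
  0100 → 4
= 938454


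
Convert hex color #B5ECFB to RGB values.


Hex: #B5ECFB
R = B5₁₆ = 181
G = EC₁₆ = 236
B = FB₁₆ = 251
= RGB(181, 236, 251)


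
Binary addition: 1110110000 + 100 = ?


Align and add column by column (LSB to MSB, carry propagating):
  01110110000
+ 00000000100
  -----------
  col 0: 0 + 0 + 0 (carry in) = 0 → bit 0, carry out 0
  col 1: 0 + 0 + 0 (carry in) = 0 → bit 0, carry out 0
  col 2: 0 + 1 + 0 (carry in) = 1 → bit 1, carry out 0
  col 3: 0 + 0 + 0 (carry in) = 0 → bit 0, carry out 0
  col 4: 1 + 0 + 0 (carry in) = 1 → bit 1, carry out 0
  col 5: 1 + 0 + 0 (carry in) = 1 → bit 1, carry out 0
  col 6: 0 + 0 + 0 (carry in) = 0 → bit 0, carry out 0
  col 7: 1 + 0 + 0 (carry in) = 1 → bit 1, carry out 0
  col 8: 1 + 0 + 0 (carry in) = 1 → bit 1, carry out 0
  col 9: 1 + 0 + 0 (carry in) = 1 → bit 1, carry out 0
  col 10: 0 + 0 + 0 (carry in) = 0 → bit 0, carry out 0
Reading bits MSB→LSB: 01110110100
Strip leading zeros: 1110110100
= 1110110100


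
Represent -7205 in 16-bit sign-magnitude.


Sign bit: 1 (negative)
Magnitude: 7205 = 001110000100101
= 1001110000100101


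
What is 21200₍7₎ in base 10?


Positional values (base 7):
  0 × 7^0 = 0 × 1 = 0
  0 × 7^1 = 0 × 7 = 0
  2 × 7^2 = 2 × 49 = 98
  1 × 7^3 = 1 × 343 = 343
  2 × 7^4 = 2 × 2401 = 4802
Sum = 0 + 0 + 98 + 343 + 4802
= 5243


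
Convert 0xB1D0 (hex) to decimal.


Positional values:
Position 0: 0 × 16^0 = 0 × 1 = 0
Position 1: D × 16^1 = 13 × 16 = 208
Position 2: 1 × 16^2 = 1 × 256 = 256
Position 3: B × 16^3 = 11 × 4096 = 45056
Sum = 0 + 208 + 256 + 45056
= 45520


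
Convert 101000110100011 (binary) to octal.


Group into 3-bit groups: 101000110100011
  101 = 5
  000 = 0
  110 = 6
  100 = 4
  011 = 3
= 0o50643


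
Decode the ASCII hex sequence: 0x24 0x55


Codes (hex): 0x24 0x55
Per-code ASCII lookup:
  0x24 = 36  (special character) → '$'
  0x55 = 85  (range 65-90: uppercase, 85 - 65 = 20) → 'U'
= '$U'


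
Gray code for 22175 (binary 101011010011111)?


Binary: 101011010011111
Gray code: G = B XOR (B >> 1)
B >> 1 = 010101101001111
101011010011111 XOR 010101101001111:
  1 XOR 0 = 1
  0 XOR 1 = 1
  1 XOR 0 = 1
  0 XOR 1 = 1
  1 XOR 0 = 1
  1 XOR 1 = 0
  0 XOR 1 = 1
  1 XOR 0 = 1
  0 XOR 1 = 1
  0 XOR 0 = 0
  1 XOR 0 = 1
  1 XOR 1 = 0
  1 XOR 1 = 0
  1 XOR 1 = 0
  1 XOR 1 = 0
= 111110111010000


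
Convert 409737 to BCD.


Each digit → 4-bit binary:
  4 → 0100
  0 → 0000
  9 → 1001
  7 → 0111
  3 → 0011
  7 → 0111
= 0100 0000 1001 0111 0011 0111


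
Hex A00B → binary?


Each hex digit → 4 binary bits:
  A = 1010
  0 = 0000
  0 = 0000
  B = 1011
Concatenate: 1010 0000 0000 1011
= 1010000000001011


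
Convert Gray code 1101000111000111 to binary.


Gray code: 1101000111000111
MSB stays the same: 1
Each subsequent bit = prev_binary XOR current_gray:
  B[1] = 1 XOR 1 = 0
  B[2] = 0 XOR 0 = 0
  B[3] = 0 XOR 1 = 1
  B[4] = 1 XOR 0 = 1
  B[5] = 1 XOR 0 = 1
  B[6] = 1 XOR 0 = 1
  B[7] = 1 XOR 1 = 0
  B[8] = 0 XOR 1 = 1
  B[9] = 1 XOR 1 = 0
  B[10] = 0 XOR 0 = 0
  B[11] = 0 XOR 0 = 0
  B[12] = 0 XOR 0 = 0
  B[13] = 0 XOR 1 = 1
  B[14] = 1 XOR 1 = 0
  B[15] = 0 XOR 1 = 1
= 1001111010000101 (40581 decimal)


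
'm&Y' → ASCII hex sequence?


String: 'm&Y'  (3 characters)
Per-character ASCII lookup:
  'm': lowercase starts at 97: 'm' = 97 + 12 = 109 → 0x6D
  '&': special character: '&' = 38 → 0x26
  'Y': uppercase starts at 65: 'Y' = 65 + 24 = 89 → 0x59
= 0x6D 0x26 0x59


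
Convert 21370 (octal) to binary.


Each octal digit → 3 binary bits:
  2 = 010
  1 = 001
  3 = 011
  7 = 111
  0 = 000
Concatenate: 010 001 011 111 000
= 010001011111000


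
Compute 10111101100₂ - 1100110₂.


Align and subtract column by column (LSB to MSB, borrowing when needed):
  10111101100
- 00001100110
  -----------
  col 0: (0 - 0 borrow-in) - 0 → 0 - 0 = 0, borrow out 0
  col 1: (0 - 0 borrow-in) - 1 → borrow from next column: (0+2) - 1 = 1, borrow out 1
  col 2: (1 - 1 borrow-in) - 1 → borrow from next column: (0+2) - 1 = 1, borrow out 1
  col 3: (1 - 1 borrow-in) - 0 → 0 - 0 = 0, borrow out 0
  col 4: (0 - 0 borrow-in) - 0 → 0 - 0 = 0, borrow out 0
  col 5: (1 - 0 borrow-in) - 1 → 1 - 1 = 0, borrow out 0
  col 6: (1 - 0 borrow-in) - 1 → 1 - 1 = 0, borrow out 0
  col 7: (1 - 0 borrow-in) - 0 → 1 - 0 = 1, borrow out 0
  col 8: (1 - 0 borrow-in) - 0 → 1 - 0 = 1, borrow out 0
  col 9: (0 - 0 borrow-in) - 0 → 0 - 0 = 0, borrow out 0
  col 10: (1 - 0 borrow-in) - 0 → 1 - 0 = 1, borrow out 0
Reading bits MSB→LSB: 10110000110
Strip leading zeros: 10110000110
= 10110000110


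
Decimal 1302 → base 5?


Divide by 5 repeatedly:
1302 ÷ 5 = 260 remainder 2
260 ÷ 5 = 52 remainder 0
52 ÷ 5 = 10 remainder 2
10 ÷ 5 = 2 remainder 0
2 ÷ 5 = 0 remainder 2
Reading remainders bottom-up:
= 20202


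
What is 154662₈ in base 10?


Positional values:
Position 0: 2 × 8^0 = 2
Position 1: 6 × 8^1 = 48
Position 2: 6 × 8^2 = 384
Position 3: 4 × 8^3 = 2048
Position 4: 5 × 8^4 = 20480
Position 5: 1 × 8^5 = 32768
Sum = 2 + 48 + 384 + 2048 + 20480 + 32768
= 55730


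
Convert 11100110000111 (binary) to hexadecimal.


Group into 4-bit nibbles: 0011100110000111
  0011 = 3
  1001 = 9
  1000 = 8
  0111 = 7
= 0x3987


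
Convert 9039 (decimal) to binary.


Divide by 2 repeatedly:
9039 ÷ 2 = 4519 remainder 1
4519 ÷ 2 = 2259 remainder 1
2259 ÷ 2 = 1129 remainder 1
1129 ÷ 2 = 564 remainder 1
564 ÷ 2 = 282 remainder 0
282 ÷ 2 = 141 remainder 0
141 ÷ 2 = 70 remainder 1
70 ÷ 2 = 35 remainder 0
35 ÷ 2 = 17 remainder 1
17 ÷ 2 = 8 remainder 1
8 ÷ 2 = 4 remainder 0
4 ÷ 2 = 2 remainder 0
2 ÷ 2 = 1 remainder 0
1 ÷ 2 = 0 remainder 1
Reading remainders bottom-up:
= 10001101001111


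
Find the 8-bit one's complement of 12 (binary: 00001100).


Original: 00001100
Invert all bits:
  bit 0: 0 → 1
  bit 1: 0 → 1
  bit 2: 0 → 1
  bit 3: 0 → 1
  bit 4: 1 → 0
  bit 5: 1 → 0
  bit 6: 0 → 1
  bit 7: 0 → 1
= 11110011


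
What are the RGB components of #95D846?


Hex: #95D846
R = 95₁₆ = 149
G = D8₁₆ = 216
B = 46₁₆ = 70
= RGB(149, 216, 70)


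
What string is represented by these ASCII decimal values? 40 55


Codes (decimal): 40 55
Per-code ASCII lookup:
  40  (special character) → '('
  55  (range 48-57: digits, 55 - 48 = 7) → '7'
= '(7'


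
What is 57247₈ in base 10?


Positional values:
Position 0: 7 × 8^0 = 7
Position 1: 4 × 8^1 = 32
Position 2: 2 × 8^2 = 128
Position 3: 7 × 8^3 = 3584
Position 4: 5 × 8^4 = 20480
Sum = 7 + 32 + 128 + 3584 + 20480
= 24231


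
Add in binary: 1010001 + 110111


Align and add column by column (LSB to MSB, carry propagating):
  01010001
+ 00110111
  --------
  col 0: 1 + 1 + 0 (carry in) = 2 → bit 0, carry out 1
  col 1: 0 + 1 + 1 (carry in) = 2 → bit 0, carry out 1
  col 2: 0 + 1 + 1 (carry in) = 2 → bit 0, carry out 1
  col 3: 0 + 0 + 1 (carry in) = 1 → bit 1, carry out 0
  col 4: 1 + 1 + 0 (carry in) = 2 → bit 0, carry out 1
  col 5: 0 + 1 + 1 (carry in) = 2 → bit 0, carry out 1
  col 6: 1 + 0 + 1 (carry in) = 2 → bit 0, carry out 1
  col 7: 0 + 0 + 1 (carry in) = 1 → bit 1, carry out 0
Reading bits MSB→LSB: 10001000
Strip leading zeros: 10001000
= 10001000


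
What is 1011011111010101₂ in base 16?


Group into 4-bit nibbles: 1011011111010101
  1011 = B
  0111 = 7
  1101 = D
  0101 = 5
= 0xB7D5


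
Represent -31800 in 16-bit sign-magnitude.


Sign bit: 1 (negative)
Magnitude: 31800 = 111110000111000
= 1111110000111000


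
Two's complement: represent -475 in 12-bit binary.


Original: 000111011011
Step 1 - Invert all bits: 111000100100
Step 2 - Add 1: 111000100100 + 1
= 111000100101 (represents -475)


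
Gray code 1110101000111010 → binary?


Gray code: 1110101000111010
MSB stays the same: 1
Each subsequent bit = prev_binary XOR current_gray:
  B[1] = 1 XOR 1 = 0
  B[2] = 0 XOR 1 = 1
  B[3] = 1 XOR 0 = 1
  B[4] = 1 XOR 1 = 0
  B[5] = 0 XOR 0 = 0
  B[6] = 0 XOR 1 = 1
  B[7] = 1 XOR 0 = 1
  B[8] = 1 XOR 0 = 1
  B[9] = 1 XOR 0 = 1
  B[10] = 1 XOR 1 = 0
  B[11] = 0 XOR 1 = 1
  B[12] = 1 XOR 1 = 0
  B[13] = 0 XOR 0 = 0
  B[14] = 0 XOR 1 = 1
  B[15] = 1 XOR 0 = 1
= 1011001111010011 (46035 decimal)


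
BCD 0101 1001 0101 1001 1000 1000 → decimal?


Each 4-bit group → digit:
  0101 → 5
  1001 → 9
  0101 → 5
  1001 → 9
  1000 → 8
  1000 → 8
= 595988


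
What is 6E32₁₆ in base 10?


Positional values:
Position 0: 2 × 16^0 = 2 × 1 = 2
Position 1: 3 × 16^1 = 3 × 16 = 48
Position 2: E × 16^2 = 14 × 256 = 3584
Position 3: 6 × 16^3 = 6 × 4096 = 24576
Sum = 2 + 48 + 3584 + 24576
= 28210


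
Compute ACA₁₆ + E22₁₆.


Align and add column by column (LSB to MSB, each column mod 16 with carry):
  0ACA
+ 0E22
  ----
  col 0: A(10) + 2(2) + 0 (carry in) = 12 → C(12), carry out 0
  col 1: C(12) + 2(2) + 0 (carry in) = 14 → E(14), carry out 0
  col 2: A(10) + E(14) + 0 (carry in) = 24 → 8(8), carry out 1
  col 3: 0(0) + 0(0) + 1 (carry in) = 1 → 1(1), carry out 0
Reading digits MSB→LSB: 18EC
Strip leading zeros: 18EC
= 0x18EC


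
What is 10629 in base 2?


Divide by 2 repeatedly:
10629 ÷ 2 = 5314 remainder 1
5314 ÷ 2 = 2657 remainder 0
2657 ÷ 2 = 1328 remainder 1
1328 ÷ 2 = 664 remainder 0
664 ÷ 2 = 332 remainder 0
332 ÷ 2 = 166 remainder 0
166 ÷ 2 = 83 remainder 0
83 ÷ 2 = 41 remainder 1
41 ÷ 2 = 20 remainder 1
20 ÷ 2 = 10 remainder 0
10 ÷ 2 = 5 remainder 0
5 ÷ 2 = 2 remainder 1
2 ÷ 2 = 1 remainder 0
1 ÷ 2 = 0 remainder 1
Reading remainders bottom-up:
= 10100110000101


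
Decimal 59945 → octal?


Divide by 8 repeatedly:
59945 ÷ 8 = 7493 remainder 1
7493 ÷ 8 = 936 remainder 5
936 ÷ 8 = 117 remainder 0
117 ÷ 8 = 14 remainder 5
14 ÷ 8 = 1 remainder 6
1 ÷ 8 = 0 remainder 1
Reading remainders bottom-up:
= 0o165051


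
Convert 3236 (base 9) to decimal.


Positional values (base 9):
  6 × 9^0 = 6 × 1 = 6
  3 × 9^1 = 3 × 9 = 27
  2 × 9^2 = 2 × 81 = 162
  3 × 9^3 = 3 × 729 = 2187
Sum = 6 + 27 + 162 + 2187
= 2382


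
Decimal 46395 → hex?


Divide by 16 repeatedly:
46395 ÷ 16 = 2899 remainder 11 (B)
2899 ÷ 16 = 181 remainder 3 (3)
181 ÷ 16 = 11 remainder 5 (5)
11 ÷ 16 = 0 remainder 11 (B)
Reading remainders bottom-up:
= 0xB53B


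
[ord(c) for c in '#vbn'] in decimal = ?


String: '#vbn'  (4 characters)
Per-character ASCII lookup:
  '#': special character: '#' = 35
  'v': lowercase starts at 97: 'v' = 97 + 21 = 118
  'b': lowercase starts at 97: 'b' = 97 + 1 = 98
  'n': lowercase starts at 97: 'n' = 97 + 13 = 110
= 35 118 98 110


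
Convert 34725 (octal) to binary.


Each octal digit → 3 binary bits:
  3 = 011
  4 = 100
  7 = 111
  2 = 010
  5 = 101
Concatenate: 011 100 111 010 101
= 011100111010101


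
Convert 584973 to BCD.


Each digit → 4-bit binary:
  5 → 0101
  8 → 1000
  4 → 0100
  9 → 1001
  7 → 0111
  3 → 0011
= 0101 1000 0100 1001 0111 0011


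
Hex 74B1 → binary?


Each hex digit → 4 binary bits:
  7 = 0111
  4 = 0100
  B = 1011
  1 = 0001
Concatenate: 0111 0100 1011 0001
= 0111010010110001


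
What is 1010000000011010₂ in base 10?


Positional values:
Bit 1: 1 × 2^1 = 2
Bit 3: 1 × 2^3 = 8
Bit 4: 1 × 2^4 = 16
Bit 13: 1 × 2^13 = 8192
Bit 15: 1 × 2^15 = 32768
Sum = 2 + 8 + 16 + 8192 + 32768
= 40986


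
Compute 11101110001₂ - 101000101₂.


Align and subtract column by column (LSB to MSB, borrowing when needed):
  11101110001
- 00101000101
  -----------
  col 0: (1 - 0 borrow-in) - 1 → 1 - 1 = 0, borrow out 0
  col 1: (0 - 0 borrow-in) - 0 → 0 - 0 = 0, borrow out 0
  col 2: (0 - 0 borrow-in) - 1 → borrow from next column: (0+2) - 1 = 1, borrow out 1
  col 3: (0 - 1 borrow-in) - 0 → borrow from next column: (-1+2) - 0 = 1, borrow out 1
  col 4: (1 - 1 borrow-in) - 0 → 0 - 0 = 0, borrow out 0
  col 5: (1 - 0 borrow-in) - 0 → 1 - 0 = 1, borrow out 0
  col 6: (1 - 0 borrow-in) - 1 → 1 - 1 = 0, borrow out 0
  col 7: (0 - 0 borrow-in) - 0 → 0 - 0 = 0, borrow out 0
  col 8: (1 - 0 borrow-in) - 1 → 1 - 1 = 0, borrow out 0
  col 9: (1 - 0 borrow-in) - 0 → 1 - 0 = 1, borrow out 0
  col 10: (1 - 0 borrow-in) - 0 → 1 - 0 = 1, borrow out 0
Reading bits MSB→LSB: 11000101100
Strip leading zeros: 11000101100
= 11000101100


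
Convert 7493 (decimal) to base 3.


Divide by 3 repeatedly:
7493 ÷ 3 = 2497 remainder 2
2497 ÷ 3 = 832 remainder 1
832 ÷ 3 = 277 remainder 1
277 ÷ 3 = 92 remainder 1
92 ÷ 3 = 30 remainder 2
30 ÷ 3 = 10 remainder 0
10 ÷ 3 = 3 remainder 1
3 ÷ 3 = 1 remainder 0
1 ÷ 3 = 0 remainder 1
Reading remainders bottom-up:
= 101021112


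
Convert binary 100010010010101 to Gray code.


Binary: 100010010010101
Gray code: G = B XOR (B >> 1)
B >> 1 = 010001001001010
100010010010101 XOR 010001001001010:
  1 XOR 0 = 1
  0 XOR 1 = 1
  0 XOR 0 = 0
  0 XOR 0 = 0
  1 XOR 0 = 1
  0 XOR 1 = 1
  0 XOR 0 = 0
  1 XOR 0 = 1
  0 XOR 1 = 1
  0 XOR 0 = 0
  1 XOR 0 = 1
  0 XOR 1 = 1
  1 XOR 0 = 1
  0 XOR 1 = 1
  1 XOR 0 = 1
= 110011011011111
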